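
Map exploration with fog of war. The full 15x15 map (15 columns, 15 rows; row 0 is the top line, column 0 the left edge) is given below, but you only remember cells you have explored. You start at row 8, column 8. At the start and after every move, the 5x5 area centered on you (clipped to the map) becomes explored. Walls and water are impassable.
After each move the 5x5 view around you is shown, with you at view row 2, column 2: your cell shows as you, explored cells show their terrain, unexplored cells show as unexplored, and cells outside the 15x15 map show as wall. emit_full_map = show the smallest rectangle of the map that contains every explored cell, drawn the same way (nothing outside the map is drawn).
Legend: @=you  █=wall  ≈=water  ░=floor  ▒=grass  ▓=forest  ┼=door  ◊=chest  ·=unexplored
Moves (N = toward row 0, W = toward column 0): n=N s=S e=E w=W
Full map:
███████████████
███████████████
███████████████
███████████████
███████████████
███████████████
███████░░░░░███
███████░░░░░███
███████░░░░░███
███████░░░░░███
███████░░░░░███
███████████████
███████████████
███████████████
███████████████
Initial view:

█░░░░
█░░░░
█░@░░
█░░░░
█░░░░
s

█░░░░
█░░░░
█░@░░
█░░░░
█████

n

█░░░░
█░░░░
█░@░░
█░░░░
█░░░░

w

██░░░
██░░░
██@░░
██░░░
██░░░

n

█████
██░░░
██@░░
██░░░
██░░░

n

█████
█████
██@░░
██░░░
██░░░

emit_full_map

█████·
█████·
██@░░░
██░░░░
██░░░░
██░░░░
██░░░░
·█████

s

█████
██░░░
██@░░
██░░░
██░░░

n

█████
█████
██@░░
██░░░
██░░░

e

█████
█████
█░@░░
█░░░░
█░░░░

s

█████
█░░░░
█░@░░
█░░░░
█░░░░

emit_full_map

██████
██████
██░░░░
██░@░░
██░░░░
██░░░░
██░░░░
·█████

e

█████
░░░░░
░░@░░
░░░░░
░░░░░

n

█████
█████
░░@░░
░░░░░
░░░░░

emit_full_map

███████
███████
██░░@░░
██░░░░░
██░░░░░
██░░░░░
██░░░░·
·█████·


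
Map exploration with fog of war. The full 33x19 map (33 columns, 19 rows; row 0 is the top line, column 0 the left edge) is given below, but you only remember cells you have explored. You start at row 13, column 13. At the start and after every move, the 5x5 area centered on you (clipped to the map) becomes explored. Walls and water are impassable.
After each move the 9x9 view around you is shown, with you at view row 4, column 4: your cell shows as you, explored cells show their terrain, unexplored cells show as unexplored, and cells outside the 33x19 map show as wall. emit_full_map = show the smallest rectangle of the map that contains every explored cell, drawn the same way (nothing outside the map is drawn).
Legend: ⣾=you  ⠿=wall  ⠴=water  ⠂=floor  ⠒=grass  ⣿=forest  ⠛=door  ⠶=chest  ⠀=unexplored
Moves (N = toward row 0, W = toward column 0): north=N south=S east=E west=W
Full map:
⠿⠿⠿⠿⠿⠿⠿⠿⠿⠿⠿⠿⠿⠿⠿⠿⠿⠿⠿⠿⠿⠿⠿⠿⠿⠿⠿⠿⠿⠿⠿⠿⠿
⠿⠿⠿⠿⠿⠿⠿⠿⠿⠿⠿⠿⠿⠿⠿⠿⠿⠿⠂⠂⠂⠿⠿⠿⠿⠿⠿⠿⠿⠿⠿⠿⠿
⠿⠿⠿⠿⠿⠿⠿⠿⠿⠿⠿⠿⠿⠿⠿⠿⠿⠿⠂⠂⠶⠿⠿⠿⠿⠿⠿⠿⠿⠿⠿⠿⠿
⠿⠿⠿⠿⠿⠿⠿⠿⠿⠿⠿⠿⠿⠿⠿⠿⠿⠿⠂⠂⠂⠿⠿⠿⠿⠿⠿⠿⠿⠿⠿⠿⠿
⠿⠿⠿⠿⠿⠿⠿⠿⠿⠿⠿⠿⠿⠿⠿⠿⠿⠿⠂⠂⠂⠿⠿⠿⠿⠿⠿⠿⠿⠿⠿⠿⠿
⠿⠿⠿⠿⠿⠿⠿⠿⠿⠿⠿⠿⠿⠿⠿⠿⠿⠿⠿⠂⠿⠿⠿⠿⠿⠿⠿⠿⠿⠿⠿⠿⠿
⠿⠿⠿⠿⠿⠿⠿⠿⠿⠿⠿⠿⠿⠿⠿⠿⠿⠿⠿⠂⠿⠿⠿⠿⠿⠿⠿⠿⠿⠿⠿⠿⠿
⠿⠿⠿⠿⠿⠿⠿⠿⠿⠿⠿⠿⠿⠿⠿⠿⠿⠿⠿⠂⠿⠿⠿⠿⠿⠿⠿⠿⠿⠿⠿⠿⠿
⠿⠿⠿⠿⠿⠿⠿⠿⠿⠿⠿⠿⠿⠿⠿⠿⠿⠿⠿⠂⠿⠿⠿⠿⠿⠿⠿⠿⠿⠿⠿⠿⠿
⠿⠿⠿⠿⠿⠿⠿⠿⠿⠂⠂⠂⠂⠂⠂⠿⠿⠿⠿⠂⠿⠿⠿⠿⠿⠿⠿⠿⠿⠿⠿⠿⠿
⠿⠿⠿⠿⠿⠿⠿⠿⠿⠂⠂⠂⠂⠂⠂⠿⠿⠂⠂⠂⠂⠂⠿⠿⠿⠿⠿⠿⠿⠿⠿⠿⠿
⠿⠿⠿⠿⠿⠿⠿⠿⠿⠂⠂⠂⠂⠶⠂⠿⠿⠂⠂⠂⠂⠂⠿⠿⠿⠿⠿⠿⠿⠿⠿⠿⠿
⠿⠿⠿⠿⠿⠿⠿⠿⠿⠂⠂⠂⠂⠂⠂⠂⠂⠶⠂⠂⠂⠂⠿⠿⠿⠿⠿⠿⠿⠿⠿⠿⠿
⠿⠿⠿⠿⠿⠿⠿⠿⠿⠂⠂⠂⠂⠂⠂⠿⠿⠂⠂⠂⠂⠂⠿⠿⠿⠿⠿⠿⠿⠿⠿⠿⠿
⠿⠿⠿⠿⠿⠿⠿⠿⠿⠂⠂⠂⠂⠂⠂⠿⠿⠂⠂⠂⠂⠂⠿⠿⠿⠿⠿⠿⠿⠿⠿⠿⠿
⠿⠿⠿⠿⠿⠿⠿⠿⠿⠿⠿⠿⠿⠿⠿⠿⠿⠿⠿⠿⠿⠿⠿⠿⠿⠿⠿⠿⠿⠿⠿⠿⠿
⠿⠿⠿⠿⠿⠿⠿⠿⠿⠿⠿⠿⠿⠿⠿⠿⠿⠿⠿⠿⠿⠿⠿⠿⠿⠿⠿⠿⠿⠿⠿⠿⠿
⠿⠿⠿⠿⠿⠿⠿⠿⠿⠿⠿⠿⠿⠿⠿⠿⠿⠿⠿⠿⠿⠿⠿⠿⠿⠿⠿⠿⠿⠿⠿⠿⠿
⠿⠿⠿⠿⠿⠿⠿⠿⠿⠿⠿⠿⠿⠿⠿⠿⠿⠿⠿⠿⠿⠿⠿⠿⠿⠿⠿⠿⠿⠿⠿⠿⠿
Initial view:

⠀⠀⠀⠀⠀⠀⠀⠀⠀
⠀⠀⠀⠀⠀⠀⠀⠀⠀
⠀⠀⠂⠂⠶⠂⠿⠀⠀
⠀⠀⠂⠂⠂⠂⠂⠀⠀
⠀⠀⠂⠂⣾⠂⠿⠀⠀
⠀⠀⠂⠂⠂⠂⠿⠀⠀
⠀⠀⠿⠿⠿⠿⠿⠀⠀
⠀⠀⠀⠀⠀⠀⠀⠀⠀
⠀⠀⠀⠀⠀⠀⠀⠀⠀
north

⠀⠀⠀⠀⠀⠀⠀⠀⠀
⠀⠀⠀⠀⠀⠀⠀⠀⠀
⠀⠀⠂⠂⠂⠂⠿⠀⠀
⠀⠀⠂⠂⠶⠂⠿⠀⠀
⠀⠀⠂⠂⣾⠂⠂⠀⠀
⠀⠀⠂⠂⠂⠂⠿⠀⠀
⠀⠀⠂⠂⠂⠂⠿⠀⠀
⠀⠀⠿⠿⠿⠿⠿⠀⠀
⠀⠀⠀⠀⠀⠀⠀⠀⠀

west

⠀⠀⠀⠀⠀⠀⠀⠀⠀
⠀⠀⠀⠀⠀⠀⠀⠀⠀
⠀⠀⠂⠂⠂⠂⠂⠿⠀
⠀⠀⠂⠂⠂⠶⠂⠿⠀
⠀⠀⠂⠂⣾⠂⠂⠂⠀
⠀⠀⠂⠂⠂⠂⠂⠿⠀
⠀⠀⠂⠂⠂⠂⠂⠿⠀
⠀⠀⠀⠿⠿⠿⠿⠿⠀
⠀⠀⠀⠀⠀⠀⠀⠀⠀

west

⠀⠀⠀⠀⠀⠀⠀⠀⠀
⠀⠀⠀⠀⠀⠀⠀⠀⠀
⠀⠀⠂⠂⠂⠂⠂⠂⠿
⠀⠀⠂⠂⠂⠂⠶⠂⠿
⠀⠀⠂⠂⣾⠂⠂⠂⠂
⠀⠀⠂⠂⠂⠂⠂⠂⠿
⠀⠀⠂⠂⠂⠂⠂⠂⠿
⠀⠀⠀⠀⠿⠿⠿⠿⠿
⠀⠀⠀⠀⠀⠀⠀⠀⠀

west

⠀⠀⠀⠀⠀⠀⠀⠀⠀
⠀⠀⠀⠀⠀⠀⠀⠀⠀
⠀⠀⠿⠂⠂⠂⠂⠂⠂
⠀⠀⠿⠂⠂⠂⠂⠶⠂
⠀⠀⠿⠂⣾⠂⠂⠂⠂
⠀⠀⠿⠂⠂⠂⠂⠂⠂
⠀⠀⠿⠂⠂⠂⠂⠂⠂
⠀⠀⠀⠀⠀⠿⠿⠿⠿
⠀⠀⠀⠀⠀⠀⠀⠀⠀

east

⠀⠀⠀⠀⠀⠀⠀⠀⠀
⠀⠀⠀⠀⠀⠀⠀⠀⠀
⠀⠿⠂⠂⠂⠂⠂⠂⠿
⠀⠿⠂⠂⠂⠂⠶⠂⠿
⠀⠿⠂⠂⣾⠂⠂⠂⠂
⠀⠿⠂⠂⠂⠂⠂⠂⠿
⠀⠿⠂⠂⠂⠂⠂⠂⠿
⠀⠀⠀⠀⠿⠿⠿⠿⠿
⠀⠀⠀⠀⠀⠀⠀⠀⠀

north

⠀⠀⠀⠀⠀⠀⠀⠀⠀
⠀⠀⠀⠀⠀⠀⠀⠀⠀
⠀⠀⠂⠂⠂⠂⠂⠀⠀
⠀⠿⠂⠂⠂⠂⠂⠂⠿
⠀⠿⠂⠂⣾⠂⠶⠂⠿
⠀⠿⠂⠂⠂⠂⠂⠂⠂
⠀⠿⠂⠂⠂⠂⠂⠂⠿
⠀⠿⠂⠂⠂⠂⠂⠂⠿
⠀⠀⠀⠀⠿⠿⠿⠿⠿

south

⠀⠀⠀⠀⠀⠀⠀⠀⠀
⠀⠀⠂⠂⠂⠂⠂⠀⠀
⠀⠿⠂⠂⠂⠂⠂⠂⠿
⠀⠿⠂⠂⠂⠂⠶⠂⠿
⠀⠿⠂⠂⣾⠂⠂⠂⠂
⠀⠿⠂⠂⠂⠂⠂⠂⠿
⠀⠿⠂⠂⠂⠂⠂⠂⠿
⠀⠀⠀⠀⠿⠿⠿⠿⠿
⠀⠀⠀⠀⠀⠀⠀⠀⠀

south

⠀⠀⠂⠂⠂⠂⠂⠀⠀
⠀⠿⠂⠂⠂⠂⠂⠂⠿
⠀⠿⠂⠂⠂⠂⠶⠂⠿
⠀⠿⠂⠂⠂⠂⠂⠂⠂
⠀⠿⠂⠂⣾⠂⠂⠂⠿
⠀⠿⠂⠂⠂⠂⠂⠂⠿
⠀⠀⠿⠿⠿⠿⠿⠿⠿
⠀⠀⠀⠀⠀⠀⠀⠀⠀
⠀⠀⠀⠀⠀⠀⠀⠀⠀

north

⠀⠀⠀⠀⠀⠀⠀⠀⠀
⠀⠀⠂⠂⠂⠂⠂⠀⠀
⠀⠿⠂⠂⠂⠂⠂⠂⠿
⠀⠿⠂⠂⠂⠂⠶⠂⠿
⠀⠿⠂⠂⣾⠂⠂⠂⠂
⠀⠿⠂⠂⠂⠂⠂⠂⠿
⠀⠿⠂⠂⠂⠂⠂⠂⠿
⠀⠀⠿⠿⠿⠿⠿⠿⠿
⠀⠀⠀⠀⠀⠀⠀⠀⠀

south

⠀⠀⠂⠂⠂⠂⠂⠀⠀
⠀⠿⠂⠂⠂⠂⠂⠂⠿
⠀⠿⠂⠂⠂⠂⠶⠂⠿
⠀⠿⠂⠂⠂⠂⠂⠂⠂
⠀⠿⠂⠂⣾⠂⠂⠂⠿
⠀⠿⠂⠂⠂⠂⠂⠂⠿
⠀⠀⠿⠿⠿⠿⠿⠿⠿
⠀⠀⠀⠀⠀⠀⠀⠀⠀
⠀⠀⠀⠀⠀⠀⠀⠀⠀

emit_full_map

⠀⠂⠂⠂⠂⠂⠀⠀
⠿⠂⠂⠂⠂⠂⠂⠿
⠿⠂⠂⠂⠂⠶⠂⠿
⠿⠂⠂⠂⠂⠂⠂⠂
⠿⠂⠂⣾⠂⠂⠂⠿
⠿⠂⠂⠂⠂⠂⠂⠿
⠀⠿⠿⠿⠿⠿⠿⠿

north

⠀⠀⠀⠀⠀⠀⠀⠀⠀
⠀⠀⠂⠂⠂⠂⠂⠀⠀
⠀⠿⠂⠂⠂⠂⠂⠂⠿
⠀⠿⠂⠂⠂⠂⠶⠂⠿
⠀⠿⠂⠂⣾⠂⠂⠂⠂
⠀⠿⠂⠂⠂⠂⠂⠂⠿
⠀⠿⠂⠂⠂⠂⠂⠂⠿
⠀⠀⠿⠿⠿⠿⠿⠿⠿
⠀⠀⠀⠀⠀⠀⠀⠀⠀

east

⠀⠀⠀⠀⠀⠀⠀⠀⠀
⠀⠂⠂⠂⠂⠂⠀⠀⠀
⠿⠂⠂⠂⠂⠂⠂⠿⠀
⠿⠂⠂⠂⠂⠶⠂⠿⠀
⠿⠂⠂⠂⣾⠂⠂⠂⠀
⠿⠂⠂⠂⠂⠂⠂⠿⠀
⠿⠂⠂⠂⠂⠂⠂⠿⠀
⠀⠿⠿⠿⠿⠿⠿⠿⠀
⠀⠀⠀⠀⠀⠀⠀⠀⠀


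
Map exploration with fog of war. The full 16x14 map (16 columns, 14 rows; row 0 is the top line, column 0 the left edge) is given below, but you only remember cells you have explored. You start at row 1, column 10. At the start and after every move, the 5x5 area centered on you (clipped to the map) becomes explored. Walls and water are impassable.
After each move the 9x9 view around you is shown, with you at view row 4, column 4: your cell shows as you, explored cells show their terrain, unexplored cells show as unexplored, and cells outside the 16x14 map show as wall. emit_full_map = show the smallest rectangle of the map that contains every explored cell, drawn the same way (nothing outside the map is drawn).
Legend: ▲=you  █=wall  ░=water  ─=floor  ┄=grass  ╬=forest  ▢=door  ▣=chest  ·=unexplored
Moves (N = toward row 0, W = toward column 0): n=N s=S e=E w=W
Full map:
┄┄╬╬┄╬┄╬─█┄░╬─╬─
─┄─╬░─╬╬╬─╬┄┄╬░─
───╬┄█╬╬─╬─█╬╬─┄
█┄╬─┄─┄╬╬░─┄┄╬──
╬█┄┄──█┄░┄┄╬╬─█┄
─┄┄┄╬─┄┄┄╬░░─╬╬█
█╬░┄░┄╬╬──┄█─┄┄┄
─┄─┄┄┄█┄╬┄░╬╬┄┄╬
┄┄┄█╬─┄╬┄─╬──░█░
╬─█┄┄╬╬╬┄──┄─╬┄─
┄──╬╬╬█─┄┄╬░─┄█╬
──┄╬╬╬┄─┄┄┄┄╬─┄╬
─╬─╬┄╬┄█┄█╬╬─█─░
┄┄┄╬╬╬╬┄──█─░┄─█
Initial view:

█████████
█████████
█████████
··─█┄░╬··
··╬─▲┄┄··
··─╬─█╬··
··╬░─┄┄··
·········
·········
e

█████████
█████████
█████████
·─█┄░╬─··
·╬─╬▲┄╬··
·─╬─█╬╬··
·╬░─┄┄╬··
·········
·········

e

█████████
█████████
█████████
─█┄░╬─╬·█
╬─╬┄▲╬░·█
─╬─█╬╬─·█
╬░─┄┄╬─·█
········█
········█

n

█████████
█████████
█████████
█████████
─█┄░▲─╬·█
╬─╬┄┄╬░·█
─╬─█╬╬─·█
╬░─┄┄╬─·█
········█

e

█████████
█████████
█████████
█████████
█┄░╬▲╬─██
─╬┄┄╬░─██
╬─█╬╬─┄██
░─┄┄╬─·██
·······██

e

█████████
█████████
█████████
█████████
┄░╬─▲─███
╬┄┄╬░─███
─█╬╬─┄███
─┄┄╬─·███
······███

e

█████████
█████████
█████████
█████████
░╬─╬▲████
┄┄╬░─████
█╬╬─┄████
┄┄╬─·████
·····████

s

█████████
█████████
█████████
░╬─╬─████
┄┄╬░▲████
█╬╬─┄████
┄┄╬──████
·····████
·····████

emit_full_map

─█┄░╬─╬─
╬─╬┄┄╬░▲
─╬─█╬╬─┄
╬░─┄┄╬──

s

█████████
█████████
░╬─╬─████
┄┄╬░─████
█╬╬─▲████
┄┄╬──████
··─█┄████
·····████
·····████

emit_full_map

─█┄░╬─╬─
╬─╬┄┄╬░─
─╬─█╬╬─▲
╬░─┄┄╬──
·····─█┄


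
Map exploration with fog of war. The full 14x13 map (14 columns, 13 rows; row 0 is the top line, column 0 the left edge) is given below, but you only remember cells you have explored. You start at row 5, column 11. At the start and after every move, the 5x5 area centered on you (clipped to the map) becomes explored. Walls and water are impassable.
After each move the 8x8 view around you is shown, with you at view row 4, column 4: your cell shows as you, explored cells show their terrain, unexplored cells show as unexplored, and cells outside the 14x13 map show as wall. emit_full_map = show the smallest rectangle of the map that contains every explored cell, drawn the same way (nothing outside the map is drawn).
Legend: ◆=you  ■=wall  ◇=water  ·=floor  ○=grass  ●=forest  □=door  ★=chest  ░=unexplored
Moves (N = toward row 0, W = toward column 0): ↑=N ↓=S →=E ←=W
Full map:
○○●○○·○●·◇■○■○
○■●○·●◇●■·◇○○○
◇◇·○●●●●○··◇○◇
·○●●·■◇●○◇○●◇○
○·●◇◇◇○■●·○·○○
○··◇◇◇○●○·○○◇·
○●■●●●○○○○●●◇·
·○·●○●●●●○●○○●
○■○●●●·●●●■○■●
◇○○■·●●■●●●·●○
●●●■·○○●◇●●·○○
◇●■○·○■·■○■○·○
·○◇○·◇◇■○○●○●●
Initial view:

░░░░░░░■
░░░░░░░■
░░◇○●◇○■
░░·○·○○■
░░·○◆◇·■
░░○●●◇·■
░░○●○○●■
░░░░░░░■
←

░░░░░░░░
░░░░░░░░
░░○◇○●◇○
░░●·○·○○
░░○·◆○◇·
░░○○●●◇·
░░●○●○○●
░░░░░░░░

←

░░░░░░░░
░░░░░░░░
░░●○◇○●◇
░░■●·○·○
░░●○◆○○◇
░░○○○●●◇
░░●●○●○○
░░░░░░░░

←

░░░░░░░░
░░░░░░░░
░░◇●○◇○●
░░○■●·○·
░░○●◆·○○
░░○○○○●●
░░●●●○●○
░░░░░░░░

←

░░░░░░░░
░░░░░░░░
░░■◇●○◇○
░░◇○■●·○
░░◇○◆○·○
░░●○○○○●
░░●●●●○●
░░░░░░░░

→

░░░░░░░░
░░░░░░░░
░■◇●○◇○●
░◇○■●·○·
░◇○●◆·○○
░●○○○○●●
░●●●●○●○
░░░░░░░░

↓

░░░░░░░░
░■◇●○◇○●
░◇○■●·○·
░◇○●○·○○
░●○○◆○●●
░●●●●○●○
░░·●●●■░
░░░░░░░░

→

░░░░░░░░
■◇●○◇○●◇
◇○■●·○·○
◇○●○·○○◇
●○○○◆●●◇
●●●●○●○○
░·●●●■○░
░░░░░░░░

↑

░░░░░░░░
░░░░░░░░
■◇●○◇○●◇
◇○■●·○·○
◇○●○◆○○◇
●○○○○●●◇
●●●●○●○○
░·●●●■○░

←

░░░░░░░░
░░░░░░░░
░■◇●○◇○●
░◇○■●·○·
░◇○●◆·○○
░●○○○○●●
░●●●●○●○
░░·●●●■○

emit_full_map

■◇●○◇○●◇○
◇○■●·○·○○
◇○●◆·○○◇·
●○○○○●●◇·
●●●●○●○○●
░·●●●■○░░

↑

░░░░░░░░
░░░░░░░░
░░●●○··░
░■◇●○◇○●
░◇○■◆·○·
░◇○●○·○○
░●○○○○●●
░●●●●○●○

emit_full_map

░●●○··░░░
■◇●○◇○●◇○
◇○■◆·○·○○
◇○●○·○○◇·
●○○○○●●◇·
●●●●○●○○●
░·●●●■○░░


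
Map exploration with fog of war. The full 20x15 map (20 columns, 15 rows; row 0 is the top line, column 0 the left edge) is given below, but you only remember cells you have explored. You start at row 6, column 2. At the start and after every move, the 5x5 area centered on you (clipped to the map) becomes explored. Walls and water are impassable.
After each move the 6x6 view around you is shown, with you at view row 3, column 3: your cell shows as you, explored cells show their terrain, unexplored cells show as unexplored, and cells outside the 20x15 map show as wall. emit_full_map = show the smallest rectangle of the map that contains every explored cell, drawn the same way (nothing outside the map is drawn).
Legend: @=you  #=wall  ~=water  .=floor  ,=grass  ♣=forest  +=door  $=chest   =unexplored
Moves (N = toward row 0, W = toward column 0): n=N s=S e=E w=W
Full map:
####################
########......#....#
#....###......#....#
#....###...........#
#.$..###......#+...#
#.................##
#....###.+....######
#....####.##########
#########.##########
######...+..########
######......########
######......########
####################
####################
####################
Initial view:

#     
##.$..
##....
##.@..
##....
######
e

      
#.$..#
#.....
#..@.#
#....#
######

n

      
 ....#
#.$..#
#..@..
#....#
#....#

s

 ....#
#.$..#
#.....
#..@.#
#....#
######

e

....# 
.$..##
......
...@##
....##
######

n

      
....##
.$..##
...@..
....##
....##

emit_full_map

 ....##
#.$..##
#...@..
#....##
#....##
#######

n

      
 ...##
....##
.$.@##
......
....##

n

      
 #####
 ...##
...@##
.$..##
......

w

      
 #####
 ....#
 ..@.#
#.$..#
#.....

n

######
 #####
 #####
 ..@.#
 ....#
#.$..#

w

######
######
######
##.@..
##....
##.$..

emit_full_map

###### 
#######
#.@..##
#....##
#.$..##
#......
#....##
#....##
#######

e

######
######
######
#..@.#
#....#
#.$..#

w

######
######
######
##.@..
##....
##.$..

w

######
######
######
###@..
###...
###.$.


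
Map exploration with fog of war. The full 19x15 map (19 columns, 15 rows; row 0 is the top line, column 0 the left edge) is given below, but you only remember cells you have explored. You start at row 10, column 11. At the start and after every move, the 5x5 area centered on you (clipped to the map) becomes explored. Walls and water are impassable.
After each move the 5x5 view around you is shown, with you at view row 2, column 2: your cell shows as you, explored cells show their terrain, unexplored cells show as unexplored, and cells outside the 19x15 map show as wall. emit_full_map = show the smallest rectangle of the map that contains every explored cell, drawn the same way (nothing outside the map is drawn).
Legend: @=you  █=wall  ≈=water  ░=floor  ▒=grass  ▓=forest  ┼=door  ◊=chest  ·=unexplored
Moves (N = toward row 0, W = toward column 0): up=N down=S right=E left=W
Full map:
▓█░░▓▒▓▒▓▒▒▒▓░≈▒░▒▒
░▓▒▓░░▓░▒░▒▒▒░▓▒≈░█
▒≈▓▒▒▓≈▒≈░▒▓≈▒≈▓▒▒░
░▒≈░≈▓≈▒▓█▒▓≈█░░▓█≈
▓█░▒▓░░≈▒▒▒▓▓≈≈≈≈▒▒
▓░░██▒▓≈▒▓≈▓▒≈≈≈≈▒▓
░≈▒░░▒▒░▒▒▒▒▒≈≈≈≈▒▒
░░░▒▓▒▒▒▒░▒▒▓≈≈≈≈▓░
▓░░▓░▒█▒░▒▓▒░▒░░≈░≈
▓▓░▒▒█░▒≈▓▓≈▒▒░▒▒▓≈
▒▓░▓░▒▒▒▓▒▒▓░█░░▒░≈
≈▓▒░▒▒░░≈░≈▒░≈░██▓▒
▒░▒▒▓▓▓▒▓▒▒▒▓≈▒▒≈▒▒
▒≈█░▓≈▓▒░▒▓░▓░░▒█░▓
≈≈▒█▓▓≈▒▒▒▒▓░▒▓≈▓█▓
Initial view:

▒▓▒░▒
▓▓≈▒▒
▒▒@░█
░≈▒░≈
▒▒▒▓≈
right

▓▒░▒░
▓≈▒▒░
▒▓@█░
≈▒░≈░
▒▒▓≈▒

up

▒▒▓≈≈
▓▒░▒░
▓≈@▒░
▒▓░█░
≈▒░≈░

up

▒▒▒≈≈
▒▒▓≈≈
▓▒@▒░
▓≈▒▒░
▒▓░█░

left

▒▒▒▒≈
░▒▒▓≈
▒▓@░▒
▓▓≈▒▒
▒▒▓░█

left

▒▒▒▒▒
▒░▒▒▓
░▒@▒░
≈▓▓≈▒
▓▒▒▓░

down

▒░▒▒▓
░▒▓▒░
≈▓@≈▒
▓▒▒▓░
≈░≈▒░

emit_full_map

▒▒▒▒▒≈≈
▒░▒▒▓≈≈
░▒▓▒░▒░
≈▓@≈▒▒░
▓▒▒▓░█░
≈░≈▒░≈░
·▒▒▒▓≈▒

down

░▒▓▒░
≈▓▓≈▒
▓▒@▓░
≈░≈▒░
▓▒▒▒▓

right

▒▓▒░▒
▓▓≈▒▒
▒▒@░█
░≈▒░≈
▒▒▒▓≈

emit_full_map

▒▒▒▒▒≈≈
▒░▒▒▓≈≈
░▒▓▒░▒░
≈▓▓≈▒▒░
▓▒▒@░█░
≈░≈▒░≈░
▓▒▒▒▓≈▒


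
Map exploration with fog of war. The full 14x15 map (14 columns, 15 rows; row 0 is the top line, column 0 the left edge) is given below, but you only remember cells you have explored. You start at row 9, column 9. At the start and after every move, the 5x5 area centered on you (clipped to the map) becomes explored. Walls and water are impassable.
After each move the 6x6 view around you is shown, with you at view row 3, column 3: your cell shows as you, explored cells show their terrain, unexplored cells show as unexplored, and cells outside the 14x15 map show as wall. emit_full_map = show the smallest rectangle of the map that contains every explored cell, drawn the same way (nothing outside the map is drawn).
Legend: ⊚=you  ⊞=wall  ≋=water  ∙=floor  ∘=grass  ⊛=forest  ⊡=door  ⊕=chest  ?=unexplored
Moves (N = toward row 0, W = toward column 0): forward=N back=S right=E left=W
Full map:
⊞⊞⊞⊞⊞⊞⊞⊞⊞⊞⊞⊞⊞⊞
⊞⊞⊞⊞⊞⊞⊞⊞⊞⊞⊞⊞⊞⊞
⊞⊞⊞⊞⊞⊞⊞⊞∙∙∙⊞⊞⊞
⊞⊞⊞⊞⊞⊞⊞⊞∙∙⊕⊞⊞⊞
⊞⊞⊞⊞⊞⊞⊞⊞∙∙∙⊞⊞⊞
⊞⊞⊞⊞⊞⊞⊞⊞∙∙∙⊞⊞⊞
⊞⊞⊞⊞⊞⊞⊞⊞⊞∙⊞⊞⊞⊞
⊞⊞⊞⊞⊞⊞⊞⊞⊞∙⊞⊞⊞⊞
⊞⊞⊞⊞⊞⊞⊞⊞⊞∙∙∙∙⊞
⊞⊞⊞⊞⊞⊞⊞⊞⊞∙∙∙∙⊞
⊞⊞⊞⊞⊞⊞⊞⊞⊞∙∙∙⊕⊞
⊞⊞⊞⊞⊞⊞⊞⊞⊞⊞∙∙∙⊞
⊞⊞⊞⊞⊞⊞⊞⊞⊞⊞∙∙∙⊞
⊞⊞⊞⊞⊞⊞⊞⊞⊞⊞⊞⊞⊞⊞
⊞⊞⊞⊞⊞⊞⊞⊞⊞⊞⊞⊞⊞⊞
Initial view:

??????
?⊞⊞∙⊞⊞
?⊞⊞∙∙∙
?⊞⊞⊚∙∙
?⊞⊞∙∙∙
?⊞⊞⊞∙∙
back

?⊞⊞∙⊞⊞
?⊞⊞∙∙∙
?⊞⊞∙∙∙
?⊞⊞⊚∙∙
?⊞⊞⊞∙∙
?⊞⊞⊞∙∙

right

⊞⊞∙⊞⊞?
⊞⊞∙∙∙∙
⊞⊞∙∙∙∙
⊞⊞∙⊚∙⊕
⊞⊞⊞∙∙∙
⊞⊞⊞∙∙∙

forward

??????
⊞⊞∙⊞⊞⊞
⊞⊞∙∙∙∙
⊞⊞∙⊚∙∙
⊞⊞∙∙∙⊕
⊞⊞⊞∙∙∙

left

??????
?⊞⊞∙⊞⊞
?⊞⊞∙∙∙
?⊞⊞⊚∙∙
?⊞⊞∙∙∙
?⊞⊞⊞∙∙

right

??????
⊞⊞∙⊞⊞⊞
⊞⊞∙∙∙∙
⊞⊞∙⊚∙∙
⊞⊞∙∙∙⊕
⊞⊞⊞∙∙∙

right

??????
⊞∙⊞⊞⊞⊞
⊞∙∙∙∙⊞
⊞∙∙⊚∙⊞
⊞∙∙∙⊕⊞
⊞⊞∙∙∙⊞


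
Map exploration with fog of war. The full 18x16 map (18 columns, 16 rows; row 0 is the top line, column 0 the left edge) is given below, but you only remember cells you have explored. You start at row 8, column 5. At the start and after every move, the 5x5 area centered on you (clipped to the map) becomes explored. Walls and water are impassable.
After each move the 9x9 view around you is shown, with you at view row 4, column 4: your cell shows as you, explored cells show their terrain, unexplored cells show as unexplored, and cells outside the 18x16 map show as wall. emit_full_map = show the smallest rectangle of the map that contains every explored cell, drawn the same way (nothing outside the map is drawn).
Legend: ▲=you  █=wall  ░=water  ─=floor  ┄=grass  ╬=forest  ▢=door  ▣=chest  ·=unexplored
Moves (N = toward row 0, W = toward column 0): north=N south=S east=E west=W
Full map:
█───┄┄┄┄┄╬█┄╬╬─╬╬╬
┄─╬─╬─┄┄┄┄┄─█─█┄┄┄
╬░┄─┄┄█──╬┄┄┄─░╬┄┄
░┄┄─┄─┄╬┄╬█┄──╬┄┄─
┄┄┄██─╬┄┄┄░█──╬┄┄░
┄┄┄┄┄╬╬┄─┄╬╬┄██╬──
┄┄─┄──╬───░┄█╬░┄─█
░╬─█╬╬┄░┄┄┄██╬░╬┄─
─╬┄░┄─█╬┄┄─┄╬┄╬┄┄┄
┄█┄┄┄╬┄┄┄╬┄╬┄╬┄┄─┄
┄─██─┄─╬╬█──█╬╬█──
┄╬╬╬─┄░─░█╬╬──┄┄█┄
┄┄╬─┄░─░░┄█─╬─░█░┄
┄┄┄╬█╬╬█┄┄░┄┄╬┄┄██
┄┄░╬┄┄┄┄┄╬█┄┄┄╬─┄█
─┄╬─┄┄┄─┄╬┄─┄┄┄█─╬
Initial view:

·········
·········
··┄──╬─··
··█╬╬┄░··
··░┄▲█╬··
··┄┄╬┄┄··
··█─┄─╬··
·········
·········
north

·········
·········
··┄┄╬╬┄··
··┄──╬─··
··█╬▲┄░··
··░┄─█╬··
··┄┄╬┄┄··
··█─┄─╬··
·········

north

·········
·········
··██─╬┄··
··┄┄╬╬┄··
··┄─▲╬─··
··█╬╬┄░··
··░┄─█╬··
··┄┄╬┄┄··
··█─┄─╬··

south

·········
··██─╬┄··
··┄┄╬╬┄··
··┄──╬─··
··█╬▲┄░··
··░┄─█╬··
··┄┄╬┄┄··
··█─┄─╬··
·········

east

·········
·██─╬┄···
·┄┄╬╬┄─··
·┄──╬──··
·█╬╬▲░┄··
·░┄─█╬┄··
·┄┄╬┄┄┄··
·█─┄─╬···
·········

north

·········
·········
·██─╬┄┄··
·┄┄╬╬┄─··
·┄──▲──··
·█╬╬┄░┄··
·░┄─█╬┄··
·┄┄╬┄┄┄··
·█─┄─╬···

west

·········
·········
··██─╬┄┄·
··┄┄╬╬┄─·
··┄─▲╬──·
··█╬╬┄░┄·
··░┄─█╬┄·
··┄┄╬┄┄┄·
··█─┄─╬··

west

·········
·········
··┄██─╬┄┄
··┄┄┄╬╬┄─
··─┄▲─╬──
··─█╬╬┄░┄
··┄░┄─█╬┄
···┄┄╬┄┄┄
···█─┄─╬·

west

█········
█········
█·┄┄██─╬┄
█·┄┄┄┄╬╬┄
█·┄─▲──╬─
█·╬─█╬╬┄░
█·╬┄░┄─█╬
█···┄┄╬┄┄
█···█─┄─╬

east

·········
·········
·┄┄██─╬┄┄
·┄┄┄┄╬╬┄─
·┄─┄▲─╬──
·╬─█╬╬┄░┄
·╬┄░┄─█╬┄
···┄┄╬┄┄┄
···█─┄─╬·

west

█········
█········
█·┄┄██─╬┄
█·┄┄┄┄╬╬┄
█·┄─▲──╬─
█·╬─█╬╬┄░
█·╬┄░┄─█╬
█···┄┄╬┄┄
█···█─┄─╬

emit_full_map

┄┄██─╬┄┄
┄┄┄┄╬╬┄─
┄─▲──╬──
╬─█╬╬┄░┄
╬┄░┄─█╬┄
··┄┄╬┄┄┄
··█─┄─╬·

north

█········
█········
█·┄┄─┄─··
█·┄┄██─╬┄
█·┄┄▲┄╬╬┄
█·┄─┄──╬─
█·╬─█╬╬┄░
█·╬┄░┄─█╬
█···┄┄╬┄┄

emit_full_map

┄┄─┄─···
┄┄██─╬┄┄
┄┄▲┄╬╬┄─
┄─┄──╬──
╬─█╬╬┄░┄
╬┄░┄─█╬┄
··┄┄╬┄┄┄
··█─┄─╬·


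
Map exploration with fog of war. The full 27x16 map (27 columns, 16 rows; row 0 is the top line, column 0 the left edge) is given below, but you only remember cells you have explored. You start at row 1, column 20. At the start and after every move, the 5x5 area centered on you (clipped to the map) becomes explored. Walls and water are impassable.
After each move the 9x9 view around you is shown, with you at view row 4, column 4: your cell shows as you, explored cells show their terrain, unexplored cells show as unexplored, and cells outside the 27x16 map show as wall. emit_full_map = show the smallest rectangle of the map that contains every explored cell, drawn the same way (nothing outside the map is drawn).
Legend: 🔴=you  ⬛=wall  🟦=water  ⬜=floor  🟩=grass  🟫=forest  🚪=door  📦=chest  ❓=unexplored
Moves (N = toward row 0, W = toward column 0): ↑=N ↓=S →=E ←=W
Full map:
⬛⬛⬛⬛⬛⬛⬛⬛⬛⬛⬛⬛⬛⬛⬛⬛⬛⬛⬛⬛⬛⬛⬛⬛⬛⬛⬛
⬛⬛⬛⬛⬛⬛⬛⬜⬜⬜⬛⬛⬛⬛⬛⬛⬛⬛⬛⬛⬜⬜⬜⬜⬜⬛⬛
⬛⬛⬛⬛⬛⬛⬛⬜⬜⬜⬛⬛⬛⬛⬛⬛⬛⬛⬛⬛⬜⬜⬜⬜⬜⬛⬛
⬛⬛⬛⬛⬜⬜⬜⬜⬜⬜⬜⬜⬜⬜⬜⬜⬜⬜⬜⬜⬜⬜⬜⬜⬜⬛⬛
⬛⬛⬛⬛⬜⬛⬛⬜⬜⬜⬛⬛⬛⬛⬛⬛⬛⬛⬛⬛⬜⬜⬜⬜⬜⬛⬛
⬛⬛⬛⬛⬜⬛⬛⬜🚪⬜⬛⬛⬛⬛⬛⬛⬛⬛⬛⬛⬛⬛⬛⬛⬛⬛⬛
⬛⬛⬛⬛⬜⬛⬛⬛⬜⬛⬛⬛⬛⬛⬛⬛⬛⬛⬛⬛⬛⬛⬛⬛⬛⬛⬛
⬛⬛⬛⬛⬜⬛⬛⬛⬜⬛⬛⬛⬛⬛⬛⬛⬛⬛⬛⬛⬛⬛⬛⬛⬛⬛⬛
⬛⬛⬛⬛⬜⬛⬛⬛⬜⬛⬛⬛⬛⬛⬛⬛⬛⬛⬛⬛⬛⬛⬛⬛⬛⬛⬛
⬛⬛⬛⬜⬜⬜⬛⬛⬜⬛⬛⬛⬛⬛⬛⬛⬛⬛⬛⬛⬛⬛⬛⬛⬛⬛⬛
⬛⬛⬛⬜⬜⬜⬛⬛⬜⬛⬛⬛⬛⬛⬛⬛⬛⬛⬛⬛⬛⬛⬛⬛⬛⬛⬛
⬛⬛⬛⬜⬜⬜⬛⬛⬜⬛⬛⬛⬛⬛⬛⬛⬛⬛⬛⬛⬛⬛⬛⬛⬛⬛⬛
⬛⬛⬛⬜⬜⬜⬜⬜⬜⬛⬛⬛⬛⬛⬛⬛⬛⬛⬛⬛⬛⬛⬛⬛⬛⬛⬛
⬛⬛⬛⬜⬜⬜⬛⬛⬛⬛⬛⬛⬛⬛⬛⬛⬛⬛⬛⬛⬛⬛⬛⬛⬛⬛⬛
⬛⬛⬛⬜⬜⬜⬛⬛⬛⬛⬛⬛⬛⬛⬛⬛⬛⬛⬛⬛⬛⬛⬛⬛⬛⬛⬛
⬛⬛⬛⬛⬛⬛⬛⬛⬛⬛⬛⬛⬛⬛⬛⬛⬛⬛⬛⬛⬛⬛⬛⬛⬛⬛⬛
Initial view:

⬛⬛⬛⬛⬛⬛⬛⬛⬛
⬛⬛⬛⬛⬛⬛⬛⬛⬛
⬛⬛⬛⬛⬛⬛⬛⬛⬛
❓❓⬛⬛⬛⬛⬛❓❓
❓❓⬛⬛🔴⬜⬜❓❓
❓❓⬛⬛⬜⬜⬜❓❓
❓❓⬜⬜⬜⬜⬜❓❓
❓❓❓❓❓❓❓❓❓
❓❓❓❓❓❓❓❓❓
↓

⬛⬛⬛⬛⬛⬛⬛⬛⬛
⬛⬛⬛⬛⬛⬛⬛⬛⬛
❓❓⬛⬛⬛⬛⬛❓❓
❓❓⬛⬛⬜⬜⬜❓❓
❓❓⬛⬛🔴⬜⬜❓❓
❓❓⬜⬜⬜⬜⬜❓❓
❓❓⬛⬛⬜⬜⬜❓❓
❓❓❓❓❓❓❓❓❓
❓❓❓❓❓❓❓❓❓

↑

⬛⬛⬛⬛⬛⬛⬛⬛⬛
⬛⬛⬛⬛⬛⬛⬛⬛⬛
⬛⬛⬛⬛⬛⬛⬛⬛⬛
❓❓⬛⬛⬛⬛⬛❓❓
❓❓⬛⬛🔴⬜⬜❓❓
❓❓⬛⬛⬜⬜⬜❓❓
❓❓⬜⬜⬜⬜⬜❓❓
❓❓⬛⬛⬜⬜⬜❓❓
❓❓❓❓❓❓❓❓❓

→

⬛⬛⬛⬛⬛⬛⬛⬛⬛
⬛⬛⬛⬛⬛⬛⬛⬛⬛
⬛⬛⬛⬛⬛⬛⬛⬛⬛
❓⬛⬛⬛⬛⬛⬛❓❓
❓⬛⬛⬜🔴⬜⬜❓❓
❓⬛⬛⬜⬜⬜⬜❓❓
❓⬜⬜⬜⬜⬜⬜❓❓
❓⬛⬛⬜⬜⬜❓❓❓
❓❓❓❓❓❓❓❓❓

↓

⬛⬛⬛⬛⬛⬛⬛⬛⬛
⬛⬛⬛⬛⬛⬛⬛⬛⬛
❓⬛⬛⬛⬛⬛⬛❓❓
❓⬛⬛⬜⬜⬜⬜❓❓
❓⬛⬛⬜🔴⬜⬜❓❓
❓⬜⬜⬜⬜⬜⬜❓❓
❓⬛⬛⬜⬜⬜⬜❓❓
❓❓❓❓❓❓❓❓❓
❓❓❓❓❓❓❓❓❓

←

⬛⬛⬛⬛⬛⬛⬛⬛⬛
⬛⬛⬛⬛⬛⬛⬛⬛⬛
❓❓⬛⬛⬛⬛⬛⬛❓
❓❓⬛⬛⬜⬜⬜⬜❓
❓❓⬛⬛🔴⬜⬜⬜❓
❓❓⬜⬜⬜⬜⬜⬜❓
❓❓⬛⬛⬜⬜⬜⬜❓
❓❓❓❓❓❓❓❓❓
❓❓❓❓❓❓❓❓❓

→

⬛⬛⬛⬛⬛⬛⬛⬛⬛
⬛⬛⬛⬛⬛⬛⬛⬛⬛
❓⬛⬛⬛⬛⬛⬛❓❓
❓⬛⬛⬜⬜⬜⬜❓❓
❓⬛⬛⬜🔴⬜⬜❓❓
❓⬜⬜⬜⬜⬜⬜❓❓
❓⬛⬛⬜⬜⬜⬜❓❓
❓❓❓❓❓❓❓❓❓
❓❓❓❓❓❓❓❓❓

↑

⬛⬛⬛⬛⬛⬛⬛⬛⬛
⬛⬛⬛⬛⬛⬛⬛⬛⬛
⬛⬛⬛⬛⬛⬛⬛⬛⬛
❓⬛⬛⬛⬛⬛⬛❓❓
❓⬛⬛⬜🔴⬜⬜❓❓
❓⬛⬛⬜⬜⬜⬜❓❓
❓⬜⬜⬜⬜⬜⬜❓❓
❓⬛⬛⬜⬜⬜⬜❓❓
❓❓❓❓❓❓❓❓❓

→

⬛⬛⬛⬛⬛⬛⬛⬛⬛
⬛⬛⬛⬛⬛⬛⬛⬛⬛
⬛⬛⬛⬛⬛⬛⬛⬛⬛
⬛⬛⬛⬛⬛⬛⬛❓❓
⬛⬛⬜⬜🔴⬜⬜❓❓
⬛⬛⬜⬜⬜⬜⬜❓❓
⬜⬜⬜⬜⬜⬜⬜❓❓
⬛⬛⬜⬜⬜⬜❓❓❓
❓❓❓❓❓❓❓❓❓

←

⬛⬛⬛⬛⬛⬛⬛⬛⬛
⬛⬛⬛⬛⬛⬛⬛⬛⬛
⬛⬛⬛⬛⬛⬛⬛⬛⬛
❓⬛⬛⬛⬛⬛⬛⬛❓
❓⬛⬛⬜🔴⬜⬜⬜❓
❓⬛⬛⬜⬜⬜⬜⬜❓
❓⬜⬜⬜⬜⬜⬜⬜❓
❓⬛⬛⬜⬜⬜⬜❓❓
❓❓❓❓❓❓❓❓❓

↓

⬛⬛⬛⬛⬛⬛⬛⬛⬛
⬛⬛⬛⬛⬛⬛⬛⬛⬛
❓⬛⬛⬛⬛⬛⬛⬛❓
❓⬛⬛⬜⬜⬜⬜⬜❓
❓⬛⬛⬜🔴⬜⬜⬜❓
❓⬜⬜⬜⬜⬜⬜⬜❓
❓⬛⬛⬜⬜⬜⬜❓❓
❓❓❓❓❓❓❓❓❓
❓❓❓❓❓❓❓❓❓

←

⬛⬛⬛⬛⬛⬛⬛⬛⬛
⬛⬛⬛⬛⬛⬛⬛⬛⬛
❓❓⬛⬛⬛⬛⬛⬛⬛
❓❓⬛⬛⬜⬜⬜⬜⬜
❓❓⬛⬛🔴⬜⬜⬜⬜
❓❓⬜⬜⬜⬜⬜⬜⬜
❓❓⬛⬛⬜⬜⬜⬜❓
❓❓❓❓❓❓❓❓❓
❓❓❓❓❓❓❓❓❓

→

⬛⬛⬛⬛⬛⬛⬛⬛⬛
⬛⬛⬛⬛⬛⬛⬛⬛⬛
❓⬛⬛⬛⬛⬛⬛⬛❓
❓⬛⬛⬜⬜⬜⬜⬜❓
❓⬛⬛⬜🔴⬜⬜⬜❓
❓⬜⬜⬜⬜⬜⬜⬜❓
❓⬛⬛⬜⬜⬜⬜❓❓
❓❓❓❓❓❓❓❓❓
❓❓❓❓❓❓❓❓❓

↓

⬛⬛⬛⬛⬛⬛⬛⬛⬛
❓⬛⬛⬛⬛⬛⬛⬛❓
❓⬛⬛⬜⬜⬜⬜⬜❓
❓⬛⬛⬜⬜⬜⬜⬜❓
❓⬜⬜⬜🔴⬜⬜⬜❓
❓⬛⬛⬜⬜⬜⬜❓❓
❓❓⬛⬛⬛⬛⬛❓❓
❓❓❓❓❓❓❓❓❓
❓❓❓❓❓❓❓❓❓

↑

⬛⬛⬛⬛⬛⬛⬛⬛⬛
⬛⬛⬛⬛⬛⬛⬛⬛⬛
❓⬛⬛⬛⬛⬛⬛⬛❓
❓⬛⬛⬜⬜⬜⬜⬜❓
❓⬛⬛⬜🔴⬜⬜⬜❓
❓⬜⬜⬜⬜⬜⬜⬜❓
❓⬛⬛⬜⬜⬜⬜❓❓
❓❓⬛⬛⬛⬛⬛❓❓
❓❓❓❓❓❓❓❓❓

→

⬛⬛⬛⬛⬛⬛⬛⬛⬛
⬛⬛⬛⬛⬛⬛⬛⬛⬛
⬛⬛⬛⬛⬛⬛⬛❓❓
⬛⬛⬜⬜⬜⬜⬜❓❓
⬛⬛⬜⬜🔴⬜⬜❓❓
⬜⬜⬜⬜⬜⬜⬜❓❓
⬛⬛⬜⬜⬜⬜⬜❓❓
❓⬛⬛⬛⬛⬛❓❓❓
❓❓❓❓❓❓❓❓❓

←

⬛⬛⬛⬛⬛⬛⬛⬛⬛
⬛⬛⬛⬛⬛⬛⬛⬛⬛
❓⬛⬛⬛⬛⬛⬛⬛❓
❓⬛⬛⬜⬜⬜⬜⬜❓
❓⬛⬛⬜🔴⬜⬜⬜❓
❓⬜⬜⬜⬜⬜⬜⬜❓
❓⬛⬛⬜⬜⬜⬜⬜❓
❓❓⬛⬛⬛⬛⬛❓❓
❓❓❓❓❓❓❓❓❓

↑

⬛⬛⬛⬛⬛⬛⬛⬛⬛
⬛⬛⬛⬛⬛⬛⬛⬛⬛
⬛⬛⬛⬛⬛⬛⬛⬛⬛
❓⬛⬛⬛⬛⬛⬛⬛❓
❓⬛⬛⬜🔴⬜⬜⬜❓
❓⬛⬛⬜⬜⬜⬜⬜❓
❓⬜⬜⬜⬜⬜⬜⬜❓
❓⬛⬛⬜⬜⬜⬜⬜❓
❓❓⬛⬛⬛⬛⬛❓❓

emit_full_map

⬛⬛⬛⬛⬛⬛⬛
⬛⬛⬜🔴⬜⬜⬜
⬛⬛⬜⬜⬜⬜⬜
⬜⬜⬜⬜⬜⬜⬜
⬛⬛⬜⬜⬜⬜⬜
❓⬛⬛⬛⬛⬛❓

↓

⬛⬛⬛⬛⬛⬛⬛⬛⬛
⬛⬛⬛⬛⬛⬛⬛⬛⬛
❓⬛⬛⬛⬛⬛⬛⬛❓
❓⬛⬛⬜⬜⬜⬜⬜❓
❓⬛⬛⬜🔴⬜⬜⬜❓
❓⬜⬜⬜⬜⬜⬜⬜❓
❓⬛⬛⬜⬜⬜⬜⬜❓
❓❓⬛⬛⬛⬛⬛❓❓
❓❓❓❓❓❓❓❓❓

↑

⬛⬛⬛⬛⬛⬛⬛⬛⬛
⬛⬛⬛⬛⬛⬛⬛⬛⬛
⬛⬛⬛⬛⬛⬛⬛⬛⬛
❓⬛⬛⬛⬛⬛⬛⬛❓
❓⬛⬛⬜🔴⬜⬜⬜❓
❓⬛⬛⬜⬜⬜⬜⬜❓
❓⬜⬜⬜⬜⬜⬜⬜❓
❓⬛⬛⬜⬜⬜⬜⬜❓
❓❓⬛⬛⬛⬛⬛❓❓

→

⬛⬛⬛⬛⬛⬛⬛⬛⬛
⬛⬛⬛⬛⬛⬛⬛⬛⬛
⬛⬛⬛⬛⬛⬛⬛⬛⬛
⬛⬛⬛⬛⬛⬛⬛❓❓
⬛⬛⬜⬜🔴⬜⬜❓❓
⬛⬛⬜⬜⬜⬜⬜❓❓
⬜⬜⬜⬜⬜⬜⬜❓❓
⬛⬛⬜⬜⬜⬜⬜❓❓
❓⬛⬛⬛⬛⬛❓❓❓


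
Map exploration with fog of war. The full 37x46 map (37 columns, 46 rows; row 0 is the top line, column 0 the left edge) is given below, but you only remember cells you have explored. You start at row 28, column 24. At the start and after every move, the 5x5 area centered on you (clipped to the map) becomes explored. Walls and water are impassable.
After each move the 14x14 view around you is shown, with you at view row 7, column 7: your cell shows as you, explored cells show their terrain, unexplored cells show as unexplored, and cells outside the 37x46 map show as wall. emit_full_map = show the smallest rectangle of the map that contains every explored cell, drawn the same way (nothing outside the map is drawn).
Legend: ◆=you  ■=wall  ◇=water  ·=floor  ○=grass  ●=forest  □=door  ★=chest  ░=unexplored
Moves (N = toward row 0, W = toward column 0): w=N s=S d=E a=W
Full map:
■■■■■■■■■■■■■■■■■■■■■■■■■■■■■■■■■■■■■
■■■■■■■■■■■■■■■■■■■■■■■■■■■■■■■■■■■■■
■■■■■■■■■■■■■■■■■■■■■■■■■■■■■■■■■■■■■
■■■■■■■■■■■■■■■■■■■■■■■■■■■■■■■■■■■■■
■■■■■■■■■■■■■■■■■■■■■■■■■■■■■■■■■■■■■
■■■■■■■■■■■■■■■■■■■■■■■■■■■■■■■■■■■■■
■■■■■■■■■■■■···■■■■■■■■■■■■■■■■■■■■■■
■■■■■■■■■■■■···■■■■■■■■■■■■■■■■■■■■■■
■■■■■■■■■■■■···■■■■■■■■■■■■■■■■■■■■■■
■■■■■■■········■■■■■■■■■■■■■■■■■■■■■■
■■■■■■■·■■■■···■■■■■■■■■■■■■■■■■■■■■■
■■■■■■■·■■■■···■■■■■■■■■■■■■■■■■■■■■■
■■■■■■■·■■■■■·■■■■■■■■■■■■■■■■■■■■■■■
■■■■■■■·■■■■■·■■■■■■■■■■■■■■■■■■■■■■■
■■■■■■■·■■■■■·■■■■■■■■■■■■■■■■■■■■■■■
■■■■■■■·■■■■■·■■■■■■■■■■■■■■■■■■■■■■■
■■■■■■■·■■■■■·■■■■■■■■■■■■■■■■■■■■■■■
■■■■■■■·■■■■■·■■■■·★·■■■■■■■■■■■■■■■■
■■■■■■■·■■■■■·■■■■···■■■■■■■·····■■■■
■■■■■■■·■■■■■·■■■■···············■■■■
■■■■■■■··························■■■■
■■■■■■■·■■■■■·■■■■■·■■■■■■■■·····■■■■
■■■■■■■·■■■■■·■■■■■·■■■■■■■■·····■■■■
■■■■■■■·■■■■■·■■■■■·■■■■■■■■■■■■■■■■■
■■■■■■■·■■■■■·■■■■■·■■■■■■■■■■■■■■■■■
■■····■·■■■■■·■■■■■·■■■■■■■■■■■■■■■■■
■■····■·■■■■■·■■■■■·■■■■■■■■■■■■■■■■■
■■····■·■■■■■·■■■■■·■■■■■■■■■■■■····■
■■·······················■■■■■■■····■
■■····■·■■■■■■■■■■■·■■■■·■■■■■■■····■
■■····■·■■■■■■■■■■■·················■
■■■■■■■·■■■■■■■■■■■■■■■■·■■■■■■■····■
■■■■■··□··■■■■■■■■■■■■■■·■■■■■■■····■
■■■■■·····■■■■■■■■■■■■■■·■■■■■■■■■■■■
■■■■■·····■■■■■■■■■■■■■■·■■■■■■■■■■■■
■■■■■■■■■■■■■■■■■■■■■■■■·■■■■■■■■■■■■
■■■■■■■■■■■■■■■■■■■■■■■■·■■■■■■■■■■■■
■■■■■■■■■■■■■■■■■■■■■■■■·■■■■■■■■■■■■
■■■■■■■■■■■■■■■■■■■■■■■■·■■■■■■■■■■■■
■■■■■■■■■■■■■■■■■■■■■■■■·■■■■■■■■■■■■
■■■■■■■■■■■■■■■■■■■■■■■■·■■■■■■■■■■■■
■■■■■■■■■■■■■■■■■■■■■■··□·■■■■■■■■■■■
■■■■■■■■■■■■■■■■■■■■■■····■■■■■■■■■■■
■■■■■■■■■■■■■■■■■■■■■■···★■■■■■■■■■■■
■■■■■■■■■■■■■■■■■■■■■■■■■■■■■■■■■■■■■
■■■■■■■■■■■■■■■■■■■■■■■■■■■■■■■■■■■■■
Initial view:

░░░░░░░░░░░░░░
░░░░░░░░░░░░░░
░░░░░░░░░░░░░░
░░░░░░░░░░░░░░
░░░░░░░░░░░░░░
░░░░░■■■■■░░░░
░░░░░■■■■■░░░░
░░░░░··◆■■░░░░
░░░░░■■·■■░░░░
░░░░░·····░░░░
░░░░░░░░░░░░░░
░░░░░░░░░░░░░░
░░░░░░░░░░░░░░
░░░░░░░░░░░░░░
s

░░░░░░░░░░░░░░
░░░░░░░░░░░░░░
░░░░░░░░░░░░░░
░░░░░░░░░░░░░░
░░░░░■■■■■░░░░
░░░░░■■■■■░░░░
░░░░░···■■░░░░
░░░░░■■◆■■░░░░
░░░░░·····░░░░
░░░░░■■·■■░░░░
░░░░░░░░░░░░░░
░░░░░░░░░░░░░░
░░░░░░░░░░░░░░
░░░░░░░░░░░░░░

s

░░░░░░░░░░░░░░
░░░░░░░░░░░░░░
░░░░░░░░░░░░░░
░░░░░■■■■■░░░░
░░░░░■■■■■░░░░
░░░░░···■■░░░░
░░░░░■■·■■░░░░
░░░░░··◆··░░░░
░░░░░■■·■■░░░░
░░░░░■■·■■░░░░
░░░░░░░░░░░░░░
░░░░░░░░░░░░░░
░░░░░░░░░░░░░░
░░░░░░░░░░░░░░

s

░░░░░░░░░░░░░░
░░░░░░░░░░░░░░
░░░░░■■■■■░░░░
░░░░░■■■■■░░░░
░░░░░···■■░░░░
░░░░░■■·■■░░░░
░░░░░·····░░░░
░░░░░■■◆■■░░░░
░░░░░■■·■■░░░░
░░░░░■■·■■░░░░
░░░░░░░░░░░░░░
░░░░░░░░░░░░░░
░░░░░░░░░░░░░░
░░░░░░░░░░░░░░

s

░░░░░░░░░░░░░░
░░░░░■■■■■░░░░
░░░░░■■■■■░░░░
░░░░░···■■░░░░
░░░░░■■·■■░░░░
░░░░░·····░░░░
░░░░░■■·■■░░░░
░░░░░■■◆■■░░░░
░░░░░■■·■■░░░░
░░░░░■■·■■░░░░
░░░░░░░░░░░░░░
░░░░░░░░░░░░░░
░░░░░░░░░░░░░░
░░░░░░░░░░░░░░

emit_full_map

■■■■■
■■■■■
···■■
■■·■■
·····
■■·■■
■■◆■■
■■·■■
■■·■■

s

░░░░░■■■■■░░░░
░░░░░■■■■■░░░░
░░░░░···■■░░░░
░░░░░■■·■■░░░░
░░░░░·····░░░░
░░░░░■■·■■░░░░
░░░░░■■·■■░░░░
░░░░░■■◆■■░░░░
░░░░░■■·■■░░░░
░░░░░■■·■■░░░░
░░░░░░░░░░░░░░
░░░░░░░░░░░░░░
░░░░░░░░░░░░░░
░░░░░░░░░░░░░░

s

░░░░░■■■■■░░░░
░░░░░···■■░░░░
░░░░░■■·■■░░░░
░░░░░·····░░░░
░░░░░■■·■■░░░░
░░░░░■■·■■░░░░
░░░░░■■·■■░░░░
░░░░░■■◆■■░░░░
░░░░░■■·■■░░░░
░░░░░■■·■■░░░░
░░░░░░░░░░░░░░
░░░░░░░░░░░░░░
░░░░░░░░░░░░░░
░░░░░░░░░░░░░░

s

░░░░░···■■░░░░
░░░░░■■·■■░░░░
░░░░░·····░░░░
░░░░░■■·■■░░░░
░░░░░■■·■■░░░░
░░░░░■■·■■░░░░
░░░░░■■·■■░░░░
░░░░░■■◆■■░░░░
░░░░░■■·■■░░░░
░░░░░■■·■■░░░░
░░░░░░░░░░░░░░
░░░░░░░░░░░░░░
░░░░░░░░░░░░░░
░░░░░░░░░░░░░░

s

░░░░░■■·■■░░░░
░░░░░·····░░░░
░░░░░■■·■■░░░░
░░░░░■■·■■░░░░
░░░░░■■·■■░░░░
░░░░░■■·■■░░░░
░░░░░■■·■■░░░░
░░░░░■■◆■■░░░░
░░░░░■■·■■░░░░
░░░░░■■·■■░░░░
░░░░░░░░░░░░░░
░░░░░░░░░░░░░░
░░░░░░░░░░░░░░
░░░░░░░░░░░░░░

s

░░░░░·····░░░░
░░░░░■■·■■░░░░
░░░░░■■·■■░░░░
░░░░░■■·■■░░░░
░░░░░■■·■■░░░░
░░░░░■■·■■░░░░
░░░░░■■·■■░░░░
░░░░░■■◆■■░░░░
░░░░░■■·■■░░░░
░░░░░■■·■■░░░░
░░░░░░░░░░░░░░
░░░░░░░░░░░░░░
░░░░░░░░░░░░░░
░░░░░░░░░░░░░░

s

░░░░░■■·■■░░░░
░░░░░■■·■■░░░░
░░░░░■■·■■░░░░
░░░░░■■·■■░░░░
░░░░░■■·■■░░░░
░░░░░■■·■■░░░░
░░░░░■■·■■░░░░
░░░░░■■◆■■░░░░
░░░░░■■·■■░░░░
░░░░░■■·■■░░░░
░░░░░░░░░░░░░░
░░░░░░░░░░░░░░
░░░░░░░░░░░░░░
░░░░░░░░░░░░░░

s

░░░░░■■·■■░░░░
░░░░░■■·■■░░░░
░░░░░■■·■■░░░░
░░░░░■■·■■░░░░
░░░░░■■·■■░░░░
░░░░░■■·■■░░░░
░░░░░■■·■■░░░░
░░░░░■■◆■■░░░░
░░░░░■■·■■░░░░
░░░░░··□·■░░░░
░░░░░░░░░░░░░░
░░░░░░░░░░░░░░
░░░░░░░░░░░░░░
░░░░░░░░░░░░░░

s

░░░░░■■·■■░░░░
░░░░░■■·■■░░░░
░░░░░■■·■■░░░░
░░░░░■■·■■░░░░
░░░░░■■·■■░░░░
░░░░░■■·■■░░░░
░░░░░■■·■■░░░░
░░░░░■■◆■■░░░░
░░░░░··□·■░░░░
░░░░░····■░░░░
░░░░░░░░░░░░░░
░░░░░░░░░░░░░░
░░░░░░░░░░░░░░
■■■■■■■■■■■■■■

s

░░░░░■■·■■░░░░
░░░░░■■·■■░░░░
░░░░░■■·■■░░░░
░░░░░■■·■■░░░░
░░░░░■■·■■░░░░
░░░░░■■·■■░░░░
░░░░░■■·■■░░░░
░░░░░··◆·■░░░░
░░░░░····■░░░░
░░░░░···★■░░░░
░░░░░░░░░░░░░░
░░░░░░░░░░░░░░
■■■■■■■■■■■■■■
■■■■■■■■■■■■■■

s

░░░░░■■·■■░░░░
░░░░░■■·■■░░░░
░░░░░■■·■■░░░░
░░░░░■■·■■░░░░
░░░░░■■·■■░░░░
░░░░░■■·■■░░░░
░░░░░··□·■░░░░
░░░░░··◆·■░░░░
░░░░░···★■░░░░
░░░░░■■■■■░░░░
░░░░░░░░░░░░░░
■■■■■■■■■■■■■■
■■■■■■■■■■■■■■
■■■■■■■■■■■■■■

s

░░░░░■■·■■░░░░
░░░░░■■·■■░░░░
░░░░░■■·■■░░░░
░░░░░■■·■■░░░░
░░░░░■■·■■░░░░
░░░░░··□·■░░░░
░░░░░····■░░░░
░░░░░··◆★■░░░░
░░░░░■■■■■░░░░
░░░░░■■■■■░░░░
■■■■■■■■■■■■■■
■■■■■■■■■■■■■■
■■■■■■■■■■■■■■
■■■■■■■■■■■■■■

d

░░░░■■·■■░░░░░
░░░░■■·■■░░░░░
░░░░■■·■■░░░░░
░░░░■■·■■░░░░░
░░░░■■·■■░░░░░
░░░░··□·■■░░░░
░░░░····■■░░░░
░░░░···◆■■░░░░
░░░░■■■■■■░░░░
░░░░■■■■■■░░░░
■■■■■■■■■■■■■■
■■■■■■■■■■■■■■
■■■■■■■■■■■■■■
■■■■■■■■■■■■■■

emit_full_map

■■■■■░
■■■■■░
···■■░
■■·■■░
·····░
■■·■■░
■■·■■░
■■·■■░
■■·■■░
■■·■■░
■■·■■░
■■·■■░
■■·■■░
■■·■■░
■■·■■░
··□·■■
····■■
···◆■■
■■■■■■
■■■■■■
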